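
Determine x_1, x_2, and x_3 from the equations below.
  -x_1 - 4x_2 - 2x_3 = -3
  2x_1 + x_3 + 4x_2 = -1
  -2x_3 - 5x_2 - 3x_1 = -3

x_1 = 1, x_2 = -2, x_3 = 5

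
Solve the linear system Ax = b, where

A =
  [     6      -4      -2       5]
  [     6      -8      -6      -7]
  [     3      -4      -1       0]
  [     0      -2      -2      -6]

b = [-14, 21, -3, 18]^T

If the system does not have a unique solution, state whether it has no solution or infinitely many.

no solution

Row-reduce:
R1 ← R1 / (6).
R2 ← R2 − 6·R1.
R3 ← R3 − 3·R1.
R2 ← R2 / (-4).
R1 ← R1 + 2/3·R2.
R3 ← R3 + 2·R2.
R4 ← R4 + 2·R2.
R3 ← R3 / (2).
R1 ← R1 − 1/3·R3.
R2 ← R2 − 1·R3.
Row 4 reduces to 0 = 1/2, a contradiction. The system is inconsistent.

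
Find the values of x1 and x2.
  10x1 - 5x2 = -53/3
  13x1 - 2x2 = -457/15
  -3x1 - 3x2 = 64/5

Row-reduce the augmented matrix:
R1 ← R1 / (10).
R2 ← R2 − 13·R1.
R3 ← R3 + 3·R1.
R2 ← R2 / (9/2).
R1 ← R1 + 1/2·R2.
R3 ← R3 + 9/2·R2.
R3 reduces to 0 = 0, so the extra equation is consistent.
Reading off the reduced rows gives x1 = -13/5, x2 = -5/3.

x1 = -13/5, x2 = -5/3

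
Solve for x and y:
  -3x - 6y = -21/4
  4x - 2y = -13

Row-reduce the augmented matrix:
R1 ← R1 / (-3).
R2 ← R2 − 4·R1.
R2 ← R2 / (-10).
R1 ← R1 − 2·R2.
Reading off the reduced rows gives x = -9/4, y = 2.

x = -9/4, y = 2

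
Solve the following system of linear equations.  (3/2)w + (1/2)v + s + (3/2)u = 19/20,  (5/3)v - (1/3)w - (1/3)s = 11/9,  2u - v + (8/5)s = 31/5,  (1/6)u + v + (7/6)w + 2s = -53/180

Row-reduce the augmented matrix:
R1 ← R1 / (3/2).
R3 ← R3 − 2·R1.
R4 ← R4 − 1/6·R1.
R2 ← R2 / (5/3).
R1 ← R1 − 1/3·R2.
R3 ← R3 + 5/3·R2.
R4 ← R4 − 17/18·R2.
R3 ← R3 / (-7/3).
R1 ← R1 − 16/15·R3.
R2 ← R2 + 1/5·R3.
R4 ← R4 − 107/90·R3.
R4 ← R4 / (1073/525).
R1 ← R1 − 123/175·R4.
R2 ← R2 + 34/175·R4.
R3 ← R3 − 1/35·R4.
Reading off the reduced rows gives u = 5/2, v = 2/5, w = -8/3, s = 1.

u = 5/2, v = 2/5, w = -8/3, s = 1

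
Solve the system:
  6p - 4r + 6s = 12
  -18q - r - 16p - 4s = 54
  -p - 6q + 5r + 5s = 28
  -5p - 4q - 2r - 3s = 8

no solution

Row-reduce:
R1 ← R1 / (6).
R2 ← R2 + 16·R1.
R3 ← R3 + 1·R1.
R4 ← R4 + 5·R1.
R2 ← R2 / (-18).
R3 ← R3 + 6·R2.
R4 ← R4 + 4·R2.
R3 ← R3 / (74/9).
R1 ← R1 + 2/3·R3.
R2 ← R2 − 35/54·R3.
R4 ← R4 + 74/27·R3.
Row 4 reduces to 0 = -2/3, a contradiction. The system is inconsistent.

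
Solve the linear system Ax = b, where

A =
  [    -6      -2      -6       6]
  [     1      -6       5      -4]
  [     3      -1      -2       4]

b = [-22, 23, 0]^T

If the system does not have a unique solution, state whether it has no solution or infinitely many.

infinitely many solutions

Row-reduce:
R1 ← R1 / (-6).
R2 ← R2 − 1·R1.
R3 ← R3 − 3·R1.
R2 ← R2 / (-19/3).
R1 ← R1 − 1/3·R2.
R3 ← R3 + 2·R2.
R3 ← R3 / (-119/19).
R1 ← R1 − 23/19·R3.
R2 ← R2 + 12/19·R3.
Rank is 3 with 4 unknowns, leaving x_4 free.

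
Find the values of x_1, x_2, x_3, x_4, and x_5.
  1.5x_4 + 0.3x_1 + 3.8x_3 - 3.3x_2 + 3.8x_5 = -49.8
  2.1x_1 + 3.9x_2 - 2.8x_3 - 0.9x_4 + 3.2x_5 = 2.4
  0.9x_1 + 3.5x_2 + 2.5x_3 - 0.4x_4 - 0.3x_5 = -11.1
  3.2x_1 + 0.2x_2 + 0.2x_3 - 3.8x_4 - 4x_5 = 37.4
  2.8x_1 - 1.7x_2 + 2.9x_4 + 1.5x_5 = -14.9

x_1 = 1, x_2 = 0, x_3 = -6, x_4 = -3, x_5 = -6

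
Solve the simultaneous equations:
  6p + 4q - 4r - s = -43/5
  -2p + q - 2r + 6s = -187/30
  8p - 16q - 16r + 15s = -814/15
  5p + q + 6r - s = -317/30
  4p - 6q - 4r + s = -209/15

p = -7/3, q = 3/5, r = -1/4, s = -2

Row-reduce the augmented matrix:
R1 ← R1 / (6).
R2 ← R2 + 2·R1.
R3 ← R3 − 8·R1.
R4 ← R4 − 5·R1.
R5 ← R5 − 4·R1.
R2 ← R2 / (7/3).
R1 ← R1 − 2/3·R2.
R3 ← R3 + 64/3·R2.
R4 ← R4 + 7/3·R2.
R5 ← R5 + 26/3·R2.
R3 ← R3 / (-288/7).
R1 ← R1 − 2/7·R3.
R2 ← R2 + 10/7·R3.
R4 ← R4 − 6·R3.
R5 ← R5 + 96/7·R3.
R4 ← R4 / (247/16).
R1 ← R1 + 21/16·R4.
R2 ← R2 − 1/16·R4.
R3 ← R3 + 53/32·R4.
R5 reduces to 0 = 0, so the extra equation is consistent.
Reading off the reduced rows gives p = -7/3, q = 3/5, r = -1/4, s = -2.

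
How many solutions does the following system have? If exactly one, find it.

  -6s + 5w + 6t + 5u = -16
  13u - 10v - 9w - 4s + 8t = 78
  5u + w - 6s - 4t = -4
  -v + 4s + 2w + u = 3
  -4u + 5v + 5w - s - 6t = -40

Row-reduce:
R1 ← R1 / (5).
R2 ← R2 − 13·R1.
R3 ← R3 − 5·R1.
R4 ← R4 − 1·R1.
R5 ← R5 + 4·R1.
R2 ← R2 / (-10).
R4 ← R4 + 1·R2.
R5 ← R5 − 5·R2.
R3 ← R3 / (-4).
R1 ← R1 − 1·R3.
R2 ← R2 − 11/5·R3.
R4 ← R4 − 16/5·R3.
R5 ← R5 + 2·R3.
R4 ← R4 / (101/25).
R1 ← R1 + 6/5·R4.
R2 ← R2 + 29/25·R4.
Row 5 reduces to 0 = 1, a contradiction. The system is inconsistent.

no solution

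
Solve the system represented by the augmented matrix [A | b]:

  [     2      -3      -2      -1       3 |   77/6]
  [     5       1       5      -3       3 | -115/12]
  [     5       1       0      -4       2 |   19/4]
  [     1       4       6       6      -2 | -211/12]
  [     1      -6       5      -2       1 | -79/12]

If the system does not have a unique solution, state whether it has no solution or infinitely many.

Row-reduce the augmented matrix:
R1 ← R1 / (2).
R2 ← R2 − 5·R1.
R3 ← R3 − 5·R1.
R4 ← R4 − 1·R1.
R5 ← R5 − 1·R1.
R2 ← R2 / (17/2).
R1 ← R1 + 3/2·R2.
R3 ← R3 − 17/2·R2.
R4 ← R4 − 11/2·R2.
R5 ← R5 + 9/2·R2.
R3 ← R3 / (-5).
R1 ← R1 − 13/17·R3.
R2 ← R2 − 20/17·R3.
R4 ← R4 − 9/17·R3.
R5 ← R5 − 192/17·R3.
R4 ← R4 / (571/85).
R1 ← R1 + 63/85·R4.
R2 ← R2 + 5/17·R4.
R3 ← R3 − 1/5·R4.
R5 ← R5 + 342/85·R4.
R5 ← R5 / (-3173/571).
R1 ← R1 − 272/571·R5.
R2 ← R2 + 454/571·R5.
R3 ← R3 − 126/571·R5.
R4 ← R4 + 59/571·R5.
Reading off the reduced rows gives x_1 = 7/4, x_2 = -4/3, x_3 = -3, x_4 = 2/3, x_5 = 0.

x_1 = 7/4, x_2 = -4/3, x_3 = -3, x_4 = 2/3, x_5 = 0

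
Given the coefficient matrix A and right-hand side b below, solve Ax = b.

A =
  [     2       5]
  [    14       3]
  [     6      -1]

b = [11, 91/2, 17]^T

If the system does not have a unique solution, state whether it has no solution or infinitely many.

no solution

Row-reduce:
R1 ← R1 / (2).
R2 ← R2 − 14·R1.
R3 ← R3 − 6·R1.
R2 ← R2 / (-32).
R1 ← R1 − 5/2·R2.
R3 ← R3 + 16·R2.
Row 3 reduces to 0 = -1/4, a contradiction. The system is inconsistent.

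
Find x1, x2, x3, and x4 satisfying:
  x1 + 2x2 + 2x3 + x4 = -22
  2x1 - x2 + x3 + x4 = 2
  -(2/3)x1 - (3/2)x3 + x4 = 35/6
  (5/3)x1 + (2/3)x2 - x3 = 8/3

Row-reduce the augmented matrix:
R2 ← R2 − 2·R1.
R3 ← R3 + 2/3·R1.
R4 ← R4 − 5/3·R1.
R2 ← R2 / (-5).
R1 ← R1 − 2·R2.
R3 ← R3 − 4/3·R2.
R4 ← R4 + 8/3·R2.
R3 ← R3 / (-29/30).
R1 ← R1 − 4/5·R3.
R2 ← R2 − 3/5·R3.
R4 ← R4 + 41/15·R3.
R4 ← R4 / (-443/87).
R1 ← R1 − 51/29·R4.
R2 ← R2 − 31/29·R4.
R3 ← R3 + 42/29·R4.
Reading off the reduced rows gives x1 = 1, x2 = -6, x3 = -5, x4 = -1.

x1 = 1, x2 = -6, x3 = -5, x4 = -1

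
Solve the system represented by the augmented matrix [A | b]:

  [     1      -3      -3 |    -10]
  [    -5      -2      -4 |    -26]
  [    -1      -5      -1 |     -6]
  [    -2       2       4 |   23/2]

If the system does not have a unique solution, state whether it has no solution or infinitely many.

no solution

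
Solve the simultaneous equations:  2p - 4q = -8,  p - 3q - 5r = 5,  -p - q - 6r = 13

p = -2, q = 1, r = -2

Row-reduce the augmented matrix:
R1 ← R1 / (2).
R2 ← R2 − 1·R1.
R3 ← R3 + 1·R1.
R2 ← R2 / (-1).
R1 ← R1 + 2·R2.
R3 ← R3 + 3·R2.
R3 ← R3 / (9).
R1 ← R1 − 10·R3.
R2 ← R2 − 5·R3.
Reading off the reduced rows gives p = -2, q = 1, r = -2.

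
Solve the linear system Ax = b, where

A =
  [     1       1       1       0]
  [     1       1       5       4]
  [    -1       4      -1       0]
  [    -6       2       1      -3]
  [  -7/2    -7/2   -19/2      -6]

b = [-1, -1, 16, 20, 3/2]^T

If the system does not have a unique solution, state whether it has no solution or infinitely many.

Row-reduce:
R2 ← R2 − 1·R1.
R3 ← R3 + 1·R1.
R4 ← R4 + 6·R1.
R5 ← R5 + 7/2·R1.
Swap R2 and R3.
R2 ← R2 / (5).
R1 ← R1 − 1·R2.
R4 ← R4 − 8·R2.
R3 ← R3 / (4).
R1 ← R1 − 1·R3.
R4 ← R4 − 7·R3.
R5 ← R5 + 6·R3.
R4 ← R4 / (-10).
R1 ← R1 + 1·R4.
R3 ← R3 − 1·R4.
Row 5 reduces to 0 = -2, a contradiction. The system is inconsistent.

no solution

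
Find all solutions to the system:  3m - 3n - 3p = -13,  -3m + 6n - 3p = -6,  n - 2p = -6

Row-reduce:
R1 ← R1 / (3).
R2 ← R2 + 3·R1.
R2 ← R2 / (3).
R1 ← R1 + 1·R2.
R3 ← R3 − 1·R2.
Row 3 reduces to 0 = 1/3, a contradiction. The system is inconsistent.

no solution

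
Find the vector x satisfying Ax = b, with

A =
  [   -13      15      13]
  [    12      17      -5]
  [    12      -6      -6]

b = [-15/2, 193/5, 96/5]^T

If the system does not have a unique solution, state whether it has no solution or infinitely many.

Row-reduce the augmented matrix:
R1 ← R1 / (-13).
R2 ← R2 − 12·R1.
R3 ← R3 − 12·R1.
R2 ← R2 / (401/13).
R1 ← R1 + 15/13·R2.
R3 ← R3 − 102/13·R2.
R3 ← R3 / (1692/401).
R1 ← R1 + 296/401·R3.
R2 ← R2 − 91/401·R3.
Reading off the reduced rows gives x_1 = 5/2, x_2 = 4/5, x_3 = 1.

x_1 = 5/2, x_2 = 4/5, x_3 = 1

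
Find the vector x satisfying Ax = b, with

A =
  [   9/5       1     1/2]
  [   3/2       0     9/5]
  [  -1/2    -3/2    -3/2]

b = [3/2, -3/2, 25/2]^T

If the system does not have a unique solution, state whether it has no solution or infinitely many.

x_1 = 5, x_2 = -5, x_3 = -5

Row-reduce the augmented matrix:
R1 ← R1 / (9/5).
R2 ← R2 − 3/2·R1.
R3 ← R3 + 1/2·R1.
R2 ← R2 / (-5/6).
R1 ← R1 − 5/9·R2.
R3 ← R3 + 11/9·R2.
R3 ← R3 / (-339/100).
R1 ← R1 − 6/5·R3.
R2 ← R2 + 83/50·R3.
Reading off the reduced rows gives x_1 = 5, x_2 = -5, x_3 = -5.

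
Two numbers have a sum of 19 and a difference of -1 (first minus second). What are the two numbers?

first number: 9, second number: 10

Let x = first number, y = second number.
  x + y = 19
  x - y = -1
Row-reduce the augmented matrix:
R2 ← R2 − 1·R1.
R2 ← R2 / (-2).
R1 ← R1 − 1·R2.
Reading off the reduced rows gives x = 9, y = 10.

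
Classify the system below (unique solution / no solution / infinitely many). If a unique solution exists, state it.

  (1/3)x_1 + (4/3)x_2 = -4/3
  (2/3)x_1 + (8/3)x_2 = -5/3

no solution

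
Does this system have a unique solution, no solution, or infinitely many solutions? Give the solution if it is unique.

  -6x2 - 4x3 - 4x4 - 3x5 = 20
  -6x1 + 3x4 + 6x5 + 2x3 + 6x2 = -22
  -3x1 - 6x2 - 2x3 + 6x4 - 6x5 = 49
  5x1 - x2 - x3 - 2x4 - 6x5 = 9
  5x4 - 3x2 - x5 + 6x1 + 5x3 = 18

x1 = -3, x2 = -4, x3 = 4, x4 = 0, x5 = -4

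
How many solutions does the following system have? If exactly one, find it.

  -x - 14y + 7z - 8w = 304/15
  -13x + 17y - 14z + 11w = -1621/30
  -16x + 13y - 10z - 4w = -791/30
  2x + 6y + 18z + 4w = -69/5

Row-reduce the augmented matrix:
R1 ← R1 / (-1).
R2 ← R2 + 13·R1.
R3 ← R3 + 16·R1.
R4 ← R4 − 2·R1.
R2 ← R2 / (199).
R1 ← R1 − 14·R2.
R3 ← R3 − 237·R2.
R4 ← R4 + 22·R2.
R3 ← R3 / (607/199).
R1 ← R1 − 77/199·R3.
R2 ← R2 + 105/199·R3.
R4 ← R4 − 4058/199·R3.
R4 ← R4 / (53024/607).
R1 ← R1 − 943/607·R4.
R2 ← R2 + 1010/607·R4.
R3 ← R3 + 2579/607·R4.
Reading off the reduced rows gives x = 2, y = -1/2, z = -1/3, w = -11/5.

x = 2, y = -1/2, z = -1/3, w = -11/5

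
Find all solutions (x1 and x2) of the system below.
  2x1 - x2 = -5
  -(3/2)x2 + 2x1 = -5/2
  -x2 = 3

no solution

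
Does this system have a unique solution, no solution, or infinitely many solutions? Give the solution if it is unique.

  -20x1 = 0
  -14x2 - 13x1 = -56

x1 = 0, x2 = 4

Row-reduce the augmented matrix:
R1 ← R1 / (-20).
R2 ← R2 + 13·R1.
R2 ← R2 / (-14).
Reading off the reduced rows gives x1 = 0, x2 = 4.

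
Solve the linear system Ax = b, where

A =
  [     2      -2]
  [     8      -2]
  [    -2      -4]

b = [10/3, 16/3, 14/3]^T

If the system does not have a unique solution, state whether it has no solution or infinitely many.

x_1 = 1/3, x_2 = -4/3

Row-reduce the augmented matrix:
R1 ← R1 / (2).
R2 ← R2 − 8·R1.
R3 ← R3 + 2·R1.
R2 ← R2 / (6).
R1 ← R1 + 1·R2.
R3 ← R3 + 6·R2.
R3 reduces to 0 = 0, so the extra equation is consistent.
Reading off the reduced rows gives x_1 = 1/3, x_2 = -4/3.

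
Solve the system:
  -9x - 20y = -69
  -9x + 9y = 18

Row-reduce the augmented matrix:
R1 ← R1 / (-9).
R2 ← R2 + 9·R1.
R2 ← R2 / (29).
R1 ← R1 − 20/9·R2.
Reading off the reduced rows gives x = 1, y = 3.

x = 1, y = 3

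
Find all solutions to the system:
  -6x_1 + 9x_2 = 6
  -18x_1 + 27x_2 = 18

Row-reduce:
R1 ← R1 / (-6).
R2 ← R2 + 18·R1.
Rank is 1 with 2 unknowns, leaving x_2 free.

infinitely many solutions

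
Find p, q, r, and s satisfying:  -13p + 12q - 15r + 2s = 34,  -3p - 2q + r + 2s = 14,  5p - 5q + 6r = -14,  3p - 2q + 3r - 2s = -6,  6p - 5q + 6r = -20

Row-reduce the augmented matrix:
R1 ← R1 / (-13).
R2 ← R2 + 3·R1.
R3 ← R3 − 5·R1.
R4 ← R4 − 3·R1.
R5 ← R5 − 6·R1.
R2 ← R2 / (-62/13).
R1 ← R1 + 12/13·R2.
R3 ← R3 + 5/13·R2.
R4 ← R4 − 10/13·R2.
R5 ← R5 − 7/13·R2.
R3 ← R3 / (-4/31).
R1 ← R1 − 9/31·R3.
R2 ← R2 + 29/31·R3.
R4 ← R4 − 8/31·R3.
R5 ← R5 + 13/31·R3.
Swap R4 and R5.
R4 ← R4 / (-1).
R1 ← R1 − 1·R4.
R2 ← R2 + 5·R4.
R3 ← R3 + 5·R4.
R5 reduces to 0 = 0, so the extra equation is consistent.
Reading off the reduced rows gives p = -6, q = 4, r = 6, s = -1.

p = -6, q = 4, r = 6, s = -1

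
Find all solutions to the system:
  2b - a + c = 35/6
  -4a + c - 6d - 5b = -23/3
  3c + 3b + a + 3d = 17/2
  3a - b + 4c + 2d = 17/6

a = 3/2, b = 3, c = 4/3, d = -2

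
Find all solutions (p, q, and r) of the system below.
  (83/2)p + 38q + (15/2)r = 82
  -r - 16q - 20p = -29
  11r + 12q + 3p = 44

Row-reduce:
R1 ← R1 / (83/2).
R2 ← R2 + 20·R1.
R3 ← R3 − 3·R1.
R2 ← R2 / (192/83).
R1 ← R1 − 76/83·R2.
R3 ← R3 − 768/83·R2.
Row 3 reduces to 0 = -4, a contradiction. The system is inconsistent.

no solution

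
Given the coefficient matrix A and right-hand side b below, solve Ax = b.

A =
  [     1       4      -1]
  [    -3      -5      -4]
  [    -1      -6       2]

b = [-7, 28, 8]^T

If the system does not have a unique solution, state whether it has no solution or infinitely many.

Row-reduce the augmented matrix:
R2 ← R2 + 3·R1.
R3 ← R3 + 1·R1.
R2 ← R2 / (7).
R1 ← R1 − 4·R2.
R3 ← R3 + 2·R2.
R3 ← R3 / (-1).
R1 ← R1 − 3·R3.
R2 ← R2 + 1·R3.
Reading off the reduced rows gives x_1 = -2, x_2 = -2, x_3 = -3.

x_1 = -2, x_2 = -2, x_3 = -3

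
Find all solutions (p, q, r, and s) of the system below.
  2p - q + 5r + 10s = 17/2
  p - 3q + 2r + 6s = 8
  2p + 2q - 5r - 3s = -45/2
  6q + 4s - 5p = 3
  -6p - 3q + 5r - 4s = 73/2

Row-reduce the augmented matrix:
R1 ← R1 / (2).
R2 ← R2 − 1·R1.
R3 ← R3 − 2·R1.
R4 ← R4 + 5·R1.
R5 ← R5 + 6·R1.
R2 ← R2 / (-5/2).
R1 ← R1 + 1/2·R2.
R3 ← R3 − 3·R2.
R4 ← R4 − 7/2·R2.
R5 ← R5 + 6·R2.
R3 ← R3 / (-53/5).
R1 ← R1 − 13/5·R3.
R2 ← R2 − 1/5·R3.
R4 ← R4 − 59/5·R3.
R5 ← R5 − 106/5·R3.
R4 ← R4 / (915/53).
R1 ← R1 − 101/53·R4.
R2 ← R2 + 33/53·R4.
R3 ← R3 − 59/53·R4.
R5 reduces to 0 = 0, so the extra equation is consistent.
Reading off the reduced rows gives p = -3, q = -2, r = 5/2, s = 0.

p = -3, q = -2, r = 5/2, s = 0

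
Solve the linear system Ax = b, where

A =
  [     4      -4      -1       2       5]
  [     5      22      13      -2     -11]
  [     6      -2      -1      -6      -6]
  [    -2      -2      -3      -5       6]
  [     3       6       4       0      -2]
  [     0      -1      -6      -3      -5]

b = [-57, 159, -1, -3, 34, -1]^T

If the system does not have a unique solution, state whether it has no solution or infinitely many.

x_1 = -4, x_2 = 5, x_3 = 3, x_4 = -4, x_5 = -2

Row-reduce the augmented matrix:
R1 ← R1 / (4).
R2 ← R2 − 5·R1.
R3 ← R3 − 6·R1.
R4 ← R4 + 2·R1.
R5 ← R5 − 3·R1.
R2 ← R2 / (27).
R1 ← R1 + 1·R2.
R3 ← R3 − 4·R2.
R4 ← R4 + 4·R2.
R5 ← R5 − 9·R2.
R6 ← R6 + 1·R2.
R3 ← R3 / (-29/18).
R1 ← R1 − 5/18·R3.
R2 ← R2 − 19/36·R3.
R4 ← R4 + 25/18·R3.
R6 ← R6 + 197/36·R3.
R4 ← R4 / (73/29).
R1 ← R1 + 32/29·R4.
R2 ← R2 + 84/29·R4.
R3 ← R3 − 150/29·R4.
R6 ← R6 − 729/29·R4.
Swap R5 and R6.
R5 ← R5 / (-17819/146).
R1 ← R1 − 399/73·R5.
R2 ← R2 − 1967/146·R5.
R3 ← R3 + 1811/73·R5.
R4 ← R4 − 446/73·R5.
R6 reduces to 0 = 0, so the extra equation is consistent.
Reading off the reduced rows gives x_1 = -4, x_2 = 5, x_3 = 3, x_4 = -4, x_5 = -2.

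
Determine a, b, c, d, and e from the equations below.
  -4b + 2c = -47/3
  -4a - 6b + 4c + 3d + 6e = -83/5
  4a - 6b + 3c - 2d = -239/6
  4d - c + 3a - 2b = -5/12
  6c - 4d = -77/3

a = -11/4, b = 8/3, c = -5/2, d = 8/3, e = -8/5

Row-reduce the augmented matrix:
Swap R1 and R2.
R1 ← R1 / (-4).
R3 ← R3 − 4·R1.
R4 ← R4 − 3·R1.
R2 ← R2 / (-4).
R1 ← R1 − 3/2·R2.
R3 ← R3 + 12·R2.
R4 ← R4 + 13/2·R2.
R1 ← R1 + 1/4·R3.
R2 ← R2 + 1/2·R3.
R4 ← R4 + 5/4·R3.
R5 ← R5 − 6·R3.
R4 ← R4 / (15/2).
R1 ← R1 + 1/2·R4.
R2 ← R2 − 1/2·R4.
R3 ← R3 − 1·R4.
R5 ← R5 + 10·R4.
R5 ← R5 / (-20).
R1 ← R1 − 4/5·R5.
R2 ← R2 − 11/5·R5.
R3 ← R3 − 22/5·R5.
R4 ← R4 − 8/5·R5.
Reading off the reduced rows gives a = -11/4, b = 8/3, c = -5/2, d = 8/3, e = -8/5.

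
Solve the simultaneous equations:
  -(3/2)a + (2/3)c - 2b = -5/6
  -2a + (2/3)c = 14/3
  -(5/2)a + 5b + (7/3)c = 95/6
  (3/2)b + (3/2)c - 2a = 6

Row-reduce:
R1 ← R1 / (-3/2).
R2 ← R2 + 2·R1.
R3 ← R3 + 5/2·R1.
R4 ← R4 + 2·R1.
R2 ← R2 / (8/3).
R1 ← R1 − 4/3·R2.
R3 ← R3 − 25/3·R2.
R4 ← R4 − 25/6·R2.
R3 ← R3 / (23/12).
R1 ← R1 + 1/3·R3.
R2 ← R2 + 1/12·R3.
R4 ← R4 − 23/24·R3.
Row 4 reduces to 0 = -3/2, a contradiction. The system is inconsistent.

no solution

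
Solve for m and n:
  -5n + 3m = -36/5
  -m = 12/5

Row-reduce the augmented matrix:
R1 ← R1 / (3).
R2 ← R2 + 1·R1.
R2 ← R2 / (-5/3).
R1 ← R1 + 5/3·R2.
Reading off the reduced rows gives m = -12/5, n = 0.

m = -12/5, n = 0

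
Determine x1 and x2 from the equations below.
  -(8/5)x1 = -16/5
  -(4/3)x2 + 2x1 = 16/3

Row-reduce the augmented matrix:
R1 ← R1 / (-8/5).
R2 ← R2 − 2·R1.
R2 ← R2 / (-4/3).
Reading off the reduced rows gives x1 = 2, x2 = -1.

x1 = 2, x2 = -1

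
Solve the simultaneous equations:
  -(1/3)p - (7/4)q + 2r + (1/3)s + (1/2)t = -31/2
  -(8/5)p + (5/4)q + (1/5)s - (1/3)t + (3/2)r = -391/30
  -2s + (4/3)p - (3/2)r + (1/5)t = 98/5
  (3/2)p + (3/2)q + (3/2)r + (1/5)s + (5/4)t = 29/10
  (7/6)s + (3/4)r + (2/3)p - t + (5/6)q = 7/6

Row-reduce the augmented matrix:
R1 ← R1 / (-1/3).
R2 ← R2 + 8/5·R1.
R3 ← R3 − 4/3·R1.
R4 ← R4 − 3/2·R1.
R5 ← R5 − 2/3·R1.
R2 ← R2 / (193/20).
R1 ← R1 − 21/4·R2.
R3 ← R3 + 7·R2.
R4 ← R4 + 51/8·R2.
R5 ← R5 + 8/3·R2.
R3 ← R3 / (241/386).
R1 ← R1 + 615/386·R3.
R2 ← R2 + 162/193·R3.
R4 ← R4 − 3975/772·R3.
R5 ← R5 − 1939/772·R3.
R4 ← R4 / (17651/1205).
R1 ← R1 + 1092/241·R4.
R2 ← R2 + 580/241·R4.
R3 ← R3 + 1948/723·R4.
R5 ← R5 − 3959/482·R4.
R5 ← R5 / (-5003077/3177180).
R1 ← R1 − 18051/35302·R5.
R2 ← R2 + 1898/264765·R5.
R3 ← R3 − 87388/264765·R5.
R4 ← R4 + 235/35302·R5.
Reading off the reduced rows gives p = 6, q = 2, r = -4, s = -3, t = -2.

p = 6, q = 2, r = -4, s = -3, t = -2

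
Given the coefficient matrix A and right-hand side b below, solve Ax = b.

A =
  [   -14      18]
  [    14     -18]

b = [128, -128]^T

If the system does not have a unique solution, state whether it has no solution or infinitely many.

Row-reduce:
R1 ← R1 / (-14).
R2 ← R2 − 14·R1.
Rank is 1 with 2 unknowns, leaving x_2 free.

infinitely many solutions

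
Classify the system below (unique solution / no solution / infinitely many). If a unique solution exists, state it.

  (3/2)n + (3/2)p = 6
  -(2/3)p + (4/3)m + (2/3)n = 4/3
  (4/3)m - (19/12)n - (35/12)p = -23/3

infinitely many solutions

Row-reduce:
Swap R1 and R2.
R1 ← R1 / (4/3).
R3 ← R3 − 4/3·R1.
R2 ← R2 / (3/2).
R1 ← R1 − 1/2·R2.
R3 ← R3 + 9/4·R2.
Rank is 2 with 3 unknowns, leaving p free.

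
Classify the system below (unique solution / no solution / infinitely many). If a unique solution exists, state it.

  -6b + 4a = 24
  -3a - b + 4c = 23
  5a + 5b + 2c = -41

a = -3, b = -6, c = 2

Row-reduce the augmented matrix:
R1 ← R1 / (4).
R2 ← R2 + 3·R1.
R3 ← R3 − 5·R1.
R2 ← R2 / (-11/2).
R1 ← R1 + 3/2·R2.
R3 ← R3 − 25/2·R2.
R3 ← R3 / (122/11).
R1 ← R1 + 12/11·R3.
R2 ← R2 + 8/11·R3.
Reading off the reduced rows gives a = -3, b = -6, c = 2.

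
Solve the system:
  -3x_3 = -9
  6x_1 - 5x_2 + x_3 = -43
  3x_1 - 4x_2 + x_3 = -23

x_1 = -6, x_2 = 2, x_3 = 3

Row-reduce the augmented matrix:
Swap R1 and R2.
R1 ← R1 / (6).
R3 ← R3 − 3·R1.
Swap R2 and R3.
R2 ← R2 / (-3/2).
R1 ← R1 + 5/6·R2.
R3 ← R3 / (-3).
R1 ← R1 + 1/9·R3.
R2 ← R2 + 1/3·R3.
Reading off the reduced rows gives x_1 = -6, x_2 = 2, x_3 = 3.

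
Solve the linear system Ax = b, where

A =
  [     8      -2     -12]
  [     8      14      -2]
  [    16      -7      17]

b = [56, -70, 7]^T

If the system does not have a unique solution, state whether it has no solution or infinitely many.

x_1 = 1, x_2 = -6, x_3 = -3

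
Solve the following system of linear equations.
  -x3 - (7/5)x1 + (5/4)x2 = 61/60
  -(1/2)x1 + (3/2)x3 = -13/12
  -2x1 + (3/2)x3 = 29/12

x1 = -7/3, x2 = -3, x3 = -3/2

Row-reduce the augmented matrix:
R1 ← R1 / (-7/5).
R2 ← R2 + 1/2·R1.
R3 ← R3 + 2·R1.
R2 ← R2 / (-25/56).
R1 ← R1 + 25/28·R2.
R3 ← R3 + 25/14·R2.
R3 ← R3 / (-9/2).
R1 ← R1 + 3·R3.
R2 ← R2 + 104/25·R3.
Reading off the reduced rows gives x1 = -7/3, x2 = -3, x3 = -3/2.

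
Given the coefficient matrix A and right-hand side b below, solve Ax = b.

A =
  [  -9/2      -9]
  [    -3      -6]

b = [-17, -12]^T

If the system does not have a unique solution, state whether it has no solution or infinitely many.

Row-reduce:
R1 ← R1 / (-9/2).
R2 ← R2 + 3·R1.
Row 2 reduces to 0 = -2/3, a contradiction. The system is inconsistent.

no solution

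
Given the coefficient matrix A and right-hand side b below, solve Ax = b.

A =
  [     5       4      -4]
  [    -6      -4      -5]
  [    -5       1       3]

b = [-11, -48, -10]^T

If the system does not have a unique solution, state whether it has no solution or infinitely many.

x_1 = 5, x_2 = -3, x_3 = 6

Row-reduce the augmented matrix:
R1 ← R1 / (5).
R2 ← R2 + 6·R1.
R3 ← R3 + 5·R1.
R2 ← R2 / (4/5).
R1 ← R1 − 4/5·R2.
R3 ← R3 − 5·R2.
R3 ← R3 / (241/4).
R1 ← R1 − 9·R3.
R2 ← R2 + 49/4·R3.
Reading off the reduced rows gives x_1 = 5, x_2 = -3, x_3 = 6.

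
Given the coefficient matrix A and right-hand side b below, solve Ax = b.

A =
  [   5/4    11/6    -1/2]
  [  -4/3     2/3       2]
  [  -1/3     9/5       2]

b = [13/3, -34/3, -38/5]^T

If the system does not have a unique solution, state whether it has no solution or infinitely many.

Row-reduce the augmented matrix:
R1 ← R1 / (5/4).
R2 ← R2 + 4/3·R1.
R3 ← R3 + 1/3·R1.
R2 ← R2 / (118/45).
R1 ← R1 − 22/15·R2.
R3 ← R3 − 103/45·R2.
R3 ← R3 / (173/295).
R1 ← R1 + 72/59·R3.
R2 ← R2 − 33/59·R3.
Reading off the reduced rows gives x_1 = 6, x_2 = -2, x_3 = -1.

x_1 = 6, x_2 = -2, x_3 = -1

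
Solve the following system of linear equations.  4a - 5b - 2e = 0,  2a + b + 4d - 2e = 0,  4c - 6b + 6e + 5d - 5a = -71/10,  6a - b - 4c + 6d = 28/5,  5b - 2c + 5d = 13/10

Row-reduce the augmented matrix:
R1 ← R1 / (4).
R2 ← R2 − 2·R1.
R3 ← R3 + 5·R1.
R4 ← R4 − 6·R1.
R2 ← R2 / (7/2).
R1 ← R1 + 5/4·R2.
R3 ← R3 + 49/4·R2.
R4 ← R4 − 13/2·R2.
R5 ← R5 − 5·R2.
R3 ← R3 / (4).
R4 ← R4 + 4·R3.
R5 ← R5 + 2·R3.
R4 ← R4 / (123/7).
R1 ← R1 − 10/7·R4.
R2 ← R2 − 8/7·R4.
R3 ← R3 − 19/4·R4.
R5 ← R5 − 123/14·R4.
R5 ← R5 / (-1).
R1 ← R1 + 154/123·R5.
R2 ← R2 + 74/123·R5.
R3 ← R3 + 323/246·R5.
R4 ← R4 − 34/123·R5.
Reading off the reduced rows gives a = 2, b = 1, c = 3/5, d = -1/2, e = 3/2.

a = 2, b = 1, c = 3/5, d = -1/2, e = 3/2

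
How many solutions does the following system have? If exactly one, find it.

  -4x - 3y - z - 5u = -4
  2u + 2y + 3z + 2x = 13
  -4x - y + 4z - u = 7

infinitely many solutions

Row-reduce:
R1 ← R1 / (-4).
R2 ← R2 − 2·R1.
R3 ← R3 + 4·R1.
R2 ← R2 / (1/2).
R1 ← R1 − 3/4·R2.
R3 ← R3 − 2·R2.
R3 ← R3 / (-5).
R1 ← R1 + 7/2·R3.
R2 ← R2 − 5·R3.
Rank is 3 with 4 unknowns, leaving u free.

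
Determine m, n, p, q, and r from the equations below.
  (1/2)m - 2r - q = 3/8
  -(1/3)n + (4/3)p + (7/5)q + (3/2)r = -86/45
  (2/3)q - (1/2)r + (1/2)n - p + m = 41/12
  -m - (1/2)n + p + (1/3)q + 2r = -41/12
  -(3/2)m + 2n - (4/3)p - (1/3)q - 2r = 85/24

m = -5/4, n = -8/3, p = -3, q = 3, r = -2

Row-reduce the augmented matrix:
R1 ← R1 / (1/2).
R3 ← R3 − 1·R1.
R4 ← R4 + 1·R1.
R5 ← R5 + 3/2·R1.
R2 ← R2 / (-1/3).
R3 ← R3 − 1/2·R2.
R4 ← R4 + 1/2·R2.
R5 ← R5 − 2·R2.
R2 ← R2 + 4·R3.
R4 ← R4 + 1·R3.
R5 ← R5 − 20/3·R3.
R1 ← R1 + 2·R4.
R2 ← R2 − 223/15·R4.
R3 ← R3 − 143/30·R4.
R5 ← R5 + 1202/45·R4.
R5 ← R5 / (41/15).
R1 ← R1 + 1·R5.
R2 ← R2 + 19/5·R5.
R3 ← R3 + 7/5·R5.
R4 ← R4 − 3/2·R5.
Reading off the reduced rows gives m = -5/4, n = -8/3, p = -3, q = 3, r = -2.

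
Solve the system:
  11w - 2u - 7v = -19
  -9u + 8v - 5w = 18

Row-reduce:
R1 ← R1 / (-2).
R2 ← R2 + 9·R1.
R2 ← R2 / (79/2).
R1 ← R1 − 7/2·R2.
Rank is 2 with 3 unknowns, leaving w free.

infinitely many solutions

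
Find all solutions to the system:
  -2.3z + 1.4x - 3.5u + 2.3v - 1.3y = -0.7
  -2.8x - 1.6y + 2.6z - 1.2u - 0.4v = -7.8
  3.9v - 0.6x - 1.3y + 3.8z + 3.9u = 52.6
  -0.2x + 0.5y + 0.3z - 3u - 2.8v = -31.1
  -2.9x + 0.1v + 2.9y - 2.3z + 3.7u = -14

x = 5, y = -4, z = 3, u = 5, v = 5

Row-reduce the augmented matrix:
R1 ← R1 / (7/5).
R2 ← R2 + 14/5·R1.
R3 ← R3 + 3/5·R1.
R4 ← R4 + 1/5·R1.
R5 ← R5 + 29/10·R1.
R2 ← R2 / (-21/5).
R1 ← R1 + 13/14·R2.
R3 ← R3 + 13/7·R2.
R4 ← R4 − 11/35·R2.
R5 ← R5 − 29/140·R2.
R3 ← R3 / (5437/1470).
R1 ← R1 + 353/294·R3.
R2 ← R2 − 10/21·R3.
R4 ← R4 + 131/735·R3.
R5 ← R5 + 21059/2940·R3.
R4 ← R4 / (-207869/54370).
R1 ← R1 − 6900/5437·R4.
R2 ← R2 − 6397/5437·R4.
R3 ← R3 − 8858/5437·R4.
R5 ← R5 − 41949/5437·R4.
R5 ← R5 / (14297169/2078690).
R1 ← R1 − 214073/207869·R5.
R2 ← R2 + 417578/207869·R5.
R3 ← R3 + 7942/207869·R5.
R4 ← R4 − 109349/207869·R5.
Reading off the reduced rows gives x = 5, y = -4, z = 3, u = 5, v = 5.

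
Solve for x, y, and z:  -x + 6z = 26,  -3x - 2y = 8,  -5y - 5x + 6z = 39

Row-reduce the augmented matrix:
R1 ← R1 / (-1).
R2 ← R2 + 3·R1.
R3 ← R3 + 5·R1.
R2 ← R2 / (-2).
R3 ← R3 + 5·R2.
R3 ← R3 / (21).
R1 ← R1 + 6·R3.
R2 ← R2 − 9·R3.
Reading off the reduced rows gives x = -2, y = -1, z = 4.

x = -2, y = -1, z = 4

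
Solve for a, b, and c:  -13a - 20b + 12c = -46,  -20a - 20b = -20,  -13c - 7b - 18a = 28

Row-reduce the augmented matrix:
R1 ← R1 / (-13).
R2 ← R2 + 20·R1.
R3 ← R3 + 18·R1.
R2 ← R2 / (140/13).
R1 ← R1 − 20/13·R2.
R3 ← R3 − 269/13·R2.
R3 ← R3 / (41/7).
R1 ← R1 − 12/7·R3.
R2 ← R2 + 12/7·R3.
Reading off the reduced rows gives a = -2, b = 3, c = -1.

a = -2, b = 3, c = -1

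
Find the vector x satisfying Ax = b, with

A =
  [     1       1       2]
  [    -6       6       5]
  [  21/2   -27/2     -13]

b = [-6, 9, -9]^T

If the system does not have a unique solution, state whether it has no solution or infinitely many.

infinitely many solutions

Row-reduce:
R2 ← R2 + 6·R1.
R3 ← R3 − 21/2·R1.
R2 ← R2 / (12).
R1 ← R1 − 1·R2.
R3 ← R3 + 24·R2.
Rank is 2 with 3 unknowns, leaving x_3 free.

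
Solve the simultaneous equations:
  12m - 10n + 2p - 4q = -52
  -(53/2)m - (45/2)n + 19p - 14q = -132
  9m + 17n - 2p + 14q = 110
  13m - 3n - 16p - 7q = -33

infinitely many solutions

Row-reduce:
R1 ← R1 / (12).
R2 ← R2 + 53/2·R1.
R3 ← R3 − 9·R1.
R4 ← R4 − 13·R1.
R2 ← R2 / (-535/12).
R1 ← R1 + 5/6·R2.
R3 ← R3 − 49/2·R2.
R4 ← R4 − 47/6·R2.
R3 ← R3 / (5012/535).
R1 ← R1 + 29/107·R3.
R2 ← R2 + 281/535·R3.
R4 ← R4 + 7518/535·R3.
Rank is 3 with 4 unknowns, leaving q free.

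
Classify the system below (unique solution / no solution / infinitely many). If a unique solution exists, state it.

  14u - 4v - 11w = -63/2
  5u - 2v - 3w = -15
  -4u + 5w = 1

no solution

Row-reduce:
R1 ← R1 / (14).
R2 ← R2 − 5·R1.
R3 ← R3 + 4·R1.
R2 ← R2 / (-4/7).
R1 ← R1 + 2/7·R2.
R3 ← R3 + 8/7·R2.
Row 3 reduces to 0 = -1/2, a contradiction. The system is inconsistent.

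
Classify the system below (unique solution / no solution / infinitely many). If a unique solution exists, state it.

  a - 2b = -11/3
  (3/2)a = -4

a = -8/3, b = 1/2

From equation 1: a = -11/3 + 2·b.
Substitute into equation 2 and solve: b = 1/2.
Then a = -8/3.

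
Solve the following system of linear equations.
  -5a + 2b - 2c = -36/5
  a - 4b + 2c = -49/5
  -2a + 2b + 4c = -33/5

Row-reduce the augmented matrix:
R1 ← R1 / (-5).
R2 ← R2 − 1·R1.
R3 ← R3 + 2·R1.
R2 ← R2 / (-18/5).
R1 ← R1 + 2/5·R2.
R3 ← R3 − 6/5·R2.
R3 ← R3 / (16/3).
R1 ← R1 − 2/9·R3.
R2 ← R2 + 4/9·R3.
Reading off the reduced rows gives a = 3, b = 5/2, c = -7/5.

a = 3, b = 5/2, c = -7/5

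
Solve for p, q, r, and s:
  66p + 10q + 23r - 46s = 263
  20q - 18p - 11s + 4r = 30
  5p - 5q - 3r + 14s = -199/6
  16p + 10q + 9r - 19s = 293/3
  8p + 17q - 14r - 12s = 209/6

p = 5/3, q = 3/2, r = 2, s = -2

Row-reduce the augmented matrix:
R1 ← R1 / (66).
R2 ← R2 + 18·R1.
R3 ← R3 − 5·R1.
R4 ← R4 − 16·R1.
R5 ← R5 − 8·R1.
R2 ← R2 / (250/11).
R1 ← R1 − 5/33·R2.
R3 ← R3 + 190/33·R2.
R4 ← R4 − 250/33·R2.
R5 ← R5 − 521/33·R2.
R3 ← R3 / (-107/50).
R1 ← R1 − 7/25·R3.
R2 ← R2 − 113/250·R3.
R5 ← R5 + 5981/250·R3.
Swap R4 and R5.
R4 ← R4 / (-25435/214).
R1 ← R1 − 207/214·R4.
R2 ← R2 − 299/214·R4.
R3 ← R3 + 576/107·R4.
R5 reduces to 0 = 0, so the extra equation is consistent.
Reading off the reduced rows gives p = 5/3, q = 3/2, r = 2, s = -2.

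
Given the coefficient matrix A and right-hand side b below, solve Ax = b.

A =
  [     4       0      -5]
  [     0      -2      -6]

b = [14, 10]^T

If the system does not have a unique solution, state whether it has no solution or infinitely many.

Row-reduce:
R1 ← R1 / (4).
R2 ← R2 / (-2).
Rank is 2 with 3 unknowns, leaving x_3 free.

infinitely many solutions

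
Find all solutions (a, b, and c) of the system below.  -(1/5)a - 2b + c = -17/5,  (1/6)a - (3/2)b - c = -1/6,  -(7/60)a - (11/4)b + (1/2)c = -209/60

infinitely many solutions

Row-reduce:
R1 ← R1 / (-1/5).
R2 ← R2 − 1/6·R1.
R3 ← R3 + 7/60·R1.
R2 ← R2 / (-19/6).
R1 ← R1 − 10·R2.
R3 ← R3 + 19/12·R2.
Rank is 2 with 3 unknowns, leaving c free.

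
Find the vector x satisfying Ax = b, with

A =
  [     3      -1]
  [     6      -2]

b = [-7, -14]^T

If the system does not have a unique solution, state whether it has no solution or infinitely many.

infinitely many solutions

Row-reduce:
R1 ← R1 / (3).
R2 ← R2 − 6·R1.
Rank is 1 with 2 unknowns, leaving x_2 free.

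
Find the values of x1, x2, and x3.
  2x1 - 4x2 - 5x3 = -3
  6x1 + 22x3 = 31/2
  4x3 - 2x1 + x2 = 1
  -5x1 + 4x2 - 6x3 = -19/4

Row-reduce the augmented matrix:
R1 ← R1 / (2).
R2 ← R2 − 6·R1.
R3 ← R3 + 2·R1.
R4 ← R4 + 5·R1.
R2 ← R2 / (12).
R1 ← R1 + 2·R2.
R3 ← R3 + 3·R2.
R4 ← R4 + 6·R2.
R3 ← R3 / (33/4).
R1 ← R1 − 11/3·R3.
R2 ← R2 − 37/12·R3.
R4 reduces to 0 = 0, so the extra equation is consistent.
Reading off the reduced rows gives x1 = 3/4, x2 = 1/2, x3 = 1/2.

x1 = 3/4, x2 = 1/2, x3 = 1/2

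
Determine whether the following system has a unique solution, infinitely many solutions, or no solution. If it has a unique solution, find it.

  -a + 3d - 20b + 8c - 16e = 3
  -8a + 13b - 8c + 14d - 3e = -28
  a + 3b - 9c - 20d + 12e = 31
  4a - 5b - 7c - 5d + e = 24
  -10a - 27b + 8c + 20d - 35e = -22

Row-reduce:
R1 ← R1 / (-1).
R2 ← R2 + 8·R1.
R3 ← R3 − 1·R1.
R4 ← R4 − 4·R1.
R5 ← R5 + 10·R1.
R2 ← R2 / (173).
R1 ← R1 − 20·R2.
R3 ← R3 + 17·R2.
R4 ← R4 + 85·R2.
R5 ← R5 − 173·R2.
R3 ← R3 / (-1397/173).
R1 ← R1 − 56/173·R3.
R2 ← R2 + 72/173·R3.
R4 ← R4 + 1795/173·R3.
R4 ← R4 / (35194/1397).
R1 ← R1 + 3583/1397·R4.
R2 ← R2 − 1214/1397·R4.
R3 ← R3 − 3111/1397·R4.
Rank is 4 with 5 unknowns, leaving e free.

infinitely many solutions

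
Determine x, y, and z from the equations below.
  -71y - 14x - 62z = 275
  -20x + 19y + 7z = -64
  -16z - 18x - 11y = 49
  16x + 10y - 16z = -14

Row-reduce the augmented matrix:
R1 ← R1 / (-14).
R2 ← R2 + 20·R1.
R3 ← R3 + 18·R1.
R4 ← R4 − 16·R1.
R2 ← R2 / (843/7).
R1 ← R1 − 71/14·R2.
R3 ← R3 − 562/7·R2.
R4 ← R4 + 498/7·R2.
Swap R3 and R4.
R3 ← R3 / (-8542/281).
R1 ← R1 − 227/562·R3.
R2 ← R2 − 223/281·R3.
R4 reduces to 0 = 0, so the extra equation is consistent.
Reading off the reduced rows gives x = 0, y = -3, z = -1.

x = 0, y = -3, z = -1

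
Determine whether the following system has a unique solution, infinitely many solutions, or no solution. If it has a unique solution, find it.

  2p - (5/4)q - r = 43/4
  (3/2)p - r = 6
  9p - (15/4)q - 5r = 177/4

infinitely many solutions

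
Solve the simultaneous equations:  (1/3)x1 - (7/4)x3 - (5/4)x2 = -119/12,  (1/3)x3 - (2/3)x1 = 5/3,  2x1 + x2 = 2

Row-reduce the augmented matrix:
R1 ← R1 / (1/3).
R2 ← R2 + 2/3·R1.
R3 ← R3 − 2·R1.
R2 ← R2 / (-5/2).
R1 ← R1 + 15/4·R2.
R3 ← R3 − 17/2·R2.
R3 ← R3 / (-4/15).
R1 ← R1 + 1/2·R3.
R2 ← R2 − 19/15·R3.
Reading off the reduced rows gives x1 = -2, x2 = 6, x3 = 1.

x1 = -2, x2 = 6, x3 = 1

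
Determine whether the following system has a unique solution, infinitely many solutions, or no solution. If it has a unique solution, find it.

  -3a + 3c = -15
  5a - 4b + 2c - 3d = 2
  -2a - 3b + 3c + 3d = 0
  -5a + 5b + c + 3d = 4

Row-reduce the augmented matrix:
R1 ← R1 / (-3).
R2 ← R2 − 5·R1.
R3 ← R3 + 2·R1.
R4 ← R4 + 5·R1.
R2 ← R2 / (-4).
R3 ← R3 + 3·R2.
R4 ← R4 − 5·R2.
R3 ← R3 / (-17/4).
R1 ← R1 + 1·R3.
R2 ← R2 + 7/4·R3.
R4 ← R4 − 19/4·R3.
R4 ← R4 / (87/17).
R1 ← R1 + 21/17·R4.
R2 ← R2 + 24/17·R4.
R3 ← R3 + 21/17·R4.
Reading off the reduced rows gives a = 6, b = 3, c = 1, d = 6.

a = 6, b = 3, c = 1, d = 6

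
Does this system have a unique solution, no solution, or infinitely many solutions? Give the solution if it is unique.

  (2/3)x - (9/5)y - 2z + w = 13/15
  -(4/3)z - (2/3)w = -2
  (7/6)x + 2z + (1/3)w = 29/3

Row-reduce:
R1 ← R1 / (2/3).
R3 ← R3 − 7/6·R1.
Swap R2 and R3.
R2 ← R2 / (63/20).
R1 ← R1 + 27/10·R2.
R3 ← R3 / (-4/3).
R1 ← R1 − 12/7·R3.
R2 ← R2 − 110/63·R3.
Rank is 3 with 4 unknowns, leaving w free.

infinitely many solutions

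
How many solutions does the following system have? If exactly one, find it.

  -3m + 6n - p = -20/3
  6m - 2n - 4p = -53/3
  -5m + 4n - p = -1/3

m = -5/3, n = -3/2, p = 8/3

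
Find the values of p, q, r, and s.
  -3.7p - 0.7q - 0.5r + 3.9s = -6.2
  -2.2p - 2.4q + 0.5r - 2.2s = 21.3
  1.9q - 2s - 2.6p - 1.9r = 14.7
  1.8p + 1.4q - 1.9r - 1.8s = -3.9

p = -4, q = 0, r = 3, s = -5

Row-reduce the augmented matrix:
R1 ← R1 / (-37/10).
R2 ← R2 + 11/5·R1.
R3 ← R3 + 13/5·R1.
R4 ← R4 − 9/5·R1.
R2 ← R2 / (-367/185).
R1 ← R1 − 7/37·R2.
R3 ← R3 − 177/74·R2.
R4 ← R4 − 196/185·R2.
R3 ← R3 / (-4311/7340).
R1 ← R1 − 155/734·R3.
R2 ← R2 + 295/734·R3.
R4 ← R4 + 6303/3670·R3.
R4 ← R4 / (197432/7185).
R1 ← R1 + 22195/4311·R4.
R2 ← R2 − 39878/4311·R4.
R3 ← R3 − 74788/4311·R4.
Reading off the reduced rows gives p = -4, q = 0, r = 3, s = -5.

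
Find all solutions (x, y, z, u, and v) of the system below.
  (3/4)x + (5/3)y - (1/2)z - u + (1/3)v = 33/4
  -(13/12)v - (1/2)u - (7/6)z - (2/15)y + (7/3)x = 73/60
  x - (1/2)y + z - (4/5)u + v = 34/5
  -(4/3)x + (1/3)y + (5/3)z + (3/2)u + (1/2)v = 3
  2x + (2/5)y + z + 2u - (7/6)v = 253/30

Row-reduce:
R1 ← R1 / (3/4).
R2 ← R2 − 7/3·R1.
R3 ← R3 − 1·R1.
R4 ← R4 + 4/3·R1.
R5 ← R5 − 2·R1.
R2 ← R2 / (-718/135).
R1 ← R1 − 20/9·R2.
R3 ← R3 + 49/18·R2.
R4 ← R4 − 89/27·R2.
R5 ← R5 + 182/45·R2.
R3 ← R3 / (4215/2872).
R1 ← R1 + 181/359·R3.
R2 ← R2 + 105/1436·R3.
R4 ← R4 − 1463/1436·R3.
R5 ← R5 − 1463/718·R3.
R4 ← R4 / (80003/42150).
R1 ← R1 + 10922/21075·R4.
R2 ← R2 + 746/1405·R4.
R3 ← R3 + 11533/21075·R4.
R5 ← R5 − 80003/21075·R4.
Rank is 4 with 5 unknowns, leaving v free.

infinitely many solutions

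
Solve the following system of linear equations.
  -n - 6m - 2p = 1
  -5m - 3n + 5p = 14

Row-reduce:
R1 ← R1 / (-6).
R2 ← R2 + 5·R1.
R2 ← R2 / (-13/6).
R1 ← R1 − 1/6·R2.
Rank is 2 with 3 unknowns, leaving p free.

infinitely many solutions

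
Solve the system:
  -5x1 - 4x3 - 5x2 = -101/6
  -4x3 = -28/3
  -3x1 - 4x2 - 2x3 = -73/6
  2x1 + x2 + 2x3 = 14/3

x1 = -3/2, x2 = 3, x3 = 7/3

Row-reduce the augmented matrix:
R1 ← R1 / (-5).
R3 ← R3 + 3·R1.
R4 ← R4 − 2·R1.
Swap R2 and R3.
R2 ← R2 / (-1).
R1 ← R1 − 1·R2.
R4 ← R4 + 1·R2.
R3 ← R3 / (-4).
R1 ← R1 − 6/5·R3.
R2 ← R2 + 2/5·R3.
R4 reduces to 0 = 0, so the extra equation is consistent.
Reading off the reduced rows gives x1 = -3/2, x2 = 3, x3 = 7/3.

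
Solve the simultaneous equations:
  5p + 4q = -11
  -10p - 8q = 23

no solution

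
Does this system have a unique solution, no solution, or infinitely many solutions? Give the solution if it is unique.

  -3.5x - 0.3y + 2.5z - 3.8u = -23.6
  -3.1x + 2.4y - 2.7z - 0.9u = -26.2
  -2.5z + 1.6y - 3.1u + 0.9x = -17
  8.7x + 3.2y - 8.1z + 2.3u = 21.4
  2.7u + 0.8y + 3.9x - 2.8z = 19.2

Row-reduce the augmented matrix:
R1 ← R1 / (-7/2).
R2 ← R2 + 31/10·R1.
R3 ← R3 − 9/10·R1.
R4 ← R4 − 87/10·R1.
R5 ← R5 − 39/10·R1.
R2 ← R2 / (933/350).
R1 ← R1 − 3/35·R2.
R3 ← R3 − 533/350·R2.
R4 ← R4 − 859/350·R2.
R5 ← R5 − 163/350·R2.
R3 ← R3 / (4433/4665).
R1 ← R1 + 173/311·R3.
R2 ← R2 + 1720/933·R3.
R4 ← R4 − 2462/933·R3.
R5 ← R5 − 7877/9330·R3.
R4 ← R4 / (25789/4433).
R1 ← R1 + 9774/4433·R4.
R2 ← R2 + 43077/4433·R4.
R3 ← R3 + 25591/4433·R4.
R5 ← R5 − 25789/8866·R4.
R5 reduces to 0 = 0, so the extra equation is consistent.
Reading off the reduced rows gives x = 4, y = -2, z = 2, u = 4.

x = 4, y = -2, z = 2, u = 4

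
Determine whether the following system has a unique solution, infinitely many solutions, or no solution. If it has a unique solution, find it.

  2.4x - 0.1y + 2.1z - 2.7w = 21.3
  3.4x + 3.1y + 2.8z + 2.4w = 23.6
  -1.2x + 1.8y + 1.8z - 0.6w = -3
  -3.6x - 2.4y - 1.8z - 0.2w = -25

x = 6, y = 0, z = 2, w = -1

Row-reduce the augmented matrix:
R1 ← R1 / (12/5).
R2 ← R2 − 17/5·R1.
R3 ← R3 + 6/5·R1.
R4 ← R4 + 18/5·R1.
R2 ← R2 / (389/120).
R1 ← R1 + 1/24·R2.
R3 ← R3 − 7/4·R2.
R4 ← R4 + 51/20·R2.
R3 ← R3 / (5727/1945).
R1 ← R1 − 679/778·R3.
R2 ← R2 + 21/389·R3.
R4 ← R4 − 2358/1945·R3.
R4 ← R4 / (27044/9545).
R1 ← R1 − 1010/1909·R4.
R2 ← R2 − 3480/1909·R4.
R3 ← R3 + 3443/1909·R4.
Reading off the reduced rows gives x = 6, y = 0, z = 2, w = -1.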